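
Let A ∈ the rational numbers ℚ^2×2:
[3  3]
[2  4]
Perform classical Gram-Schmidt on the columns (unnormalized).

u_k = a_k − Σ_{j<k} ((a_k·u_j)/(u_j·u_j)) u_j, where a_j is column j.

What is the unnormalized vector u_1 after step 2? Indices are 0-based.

Step 1: u_0 = a_0 = (3, 2).
Step 2: u_1 = a_1 − (17/13)·u_0 = (-12/13, 18/13).

u_1 = (-12/13, 18/13)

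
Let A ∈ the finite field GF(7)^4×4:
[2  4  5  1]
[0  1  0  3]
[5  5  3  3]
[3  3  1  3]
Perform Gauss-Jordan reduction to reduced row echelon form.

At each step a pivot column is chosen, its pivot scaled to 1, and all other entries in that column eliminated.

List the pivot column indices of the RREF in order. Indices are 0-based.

step 1: normalize row 0 (÷2) = (1, 2, 6, 4)
  row 2: subtract 5×row0 = (0, 2, 1, 4)
  row 3: subtract 3×row0 = (0, 4, 4, 5)
step 2: normalize row 1 (÷1) = (0, 1, 0, 3)
  row 0: subtract 2×row1 = (1, 0, 6, 5)
  row 2: subtract 2×row1 = (0, 0, 1, 5)
  row 3: subtract 4×row1 = (0, 0, 4, 0)
step 3: normalize row 2 (÷1) = (0, 0, 1, 5)
  row 0: subtract 6×row2 = (1, 0, 0, 3)
  row 3: subtract 4×row2 = (0, 0, 0, 1)
step 4: normalize row 3 (÷1) = (0, 0, 0, 1)
  row 0: subtract 3×row3 = (1, 0, 0, 0)
  row 1: subtract 3×row3 = (0, 1, 0, 0)
  row 2: subtract 5×row3 = (0, 0, 1, 0)

pivot columns: 0, 1, 2, 3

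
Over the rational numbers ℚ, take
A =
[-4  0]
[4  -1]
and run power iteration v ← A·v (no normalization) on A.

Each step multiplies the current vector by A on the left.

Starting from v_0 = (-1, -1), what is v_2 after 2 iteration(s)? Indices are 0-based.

v_2 = (-16, 19)

v_0 = (-1, -1).
v_1 = A·v_0 = (4, -3).
v_2 = A·v_1 = (-16, 19).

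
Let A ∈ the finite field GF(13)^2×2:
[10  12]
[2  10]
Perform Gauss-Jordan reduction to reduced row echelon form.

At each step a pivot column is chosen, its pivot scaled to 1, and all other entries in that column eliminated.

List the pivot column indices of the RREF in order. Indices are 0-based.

pivot columns: 0, 1

pivot(0,0)=10: scale R0 → (1, 9)
  clear (1,0): R1 −= (2)R0 → (0, 5)
pivot(1,1)=5: scale R1 → (0, 1)
  clear (0,1): R0 −= (9)R1 → (1, 0)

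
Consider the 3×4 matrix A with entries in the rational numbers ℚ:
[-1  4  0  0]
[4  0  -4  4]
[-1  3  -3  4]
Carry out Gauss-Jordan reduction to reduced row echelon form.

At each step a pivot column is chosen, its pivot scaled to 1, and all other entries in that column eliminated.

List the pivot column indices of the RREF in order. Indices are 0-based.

pivot columns: 0, 1, 2

[1] R0 /= -1  ⇒  (1, -4, 0, 0)
     R1 -= 4·R0  ⇒  (0, 16, -4, 4)
     R2 -= -1·R0  ⇒  (0, -1, -3, 4)
[2] R1 /= 16  ⇒  (0, 1, -1/4, 1/4)
     R0 -= -4·R1  ⇒  (1, 0, -1, 1)
     R2 -= -1·R1  ⇒  (0, 0, -13/4, 17/4)
[3] R2 /= -13/4  ⇒  (0, 0, 1, -17/13)
     R0 -= -1·R2  ⇒  (1, 0, 0, -4/13)
     R1 -= -1/4·R2  ⇒  (0, 1, 0, -1/13)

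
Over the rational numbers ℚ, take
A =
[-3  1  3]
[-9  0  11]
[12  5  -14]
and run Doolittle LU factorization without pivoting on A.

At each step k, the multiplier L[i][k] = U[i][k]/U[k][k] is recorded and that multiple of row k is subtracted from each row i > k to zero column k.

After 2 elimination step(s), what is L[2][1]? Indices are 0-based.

L[2][1] = -3

k=0: U[0][0]=-3
  eliminate (1,0): mult=3, new row 1: (0, -3, 2); set L[1][0]=3
  eliminate (2,0): mult=-4, new row 2: (0, 9, -2); set L[2][0]=-4
k=1: U[1][1]=-3
  eliminate (2,1): mult=-3, new row 2: (0, 0, 4); set L[2][1]=-3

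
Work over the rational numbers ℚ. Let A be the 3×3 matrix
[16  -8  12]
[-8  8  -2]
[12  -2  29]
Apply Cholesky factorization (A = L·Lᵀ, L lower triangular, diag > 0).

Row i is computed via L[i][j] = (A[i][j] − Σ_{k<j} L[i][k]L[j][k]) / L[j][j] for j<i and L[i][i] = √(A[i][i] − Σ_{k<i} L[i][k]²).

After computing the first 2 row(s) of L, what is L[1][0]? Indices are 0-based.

Step 1: L[0][0] = √(16) = 4.
  L[1][0] = (-8) / L[0][0] = -2.
Step 2: L[1][1] = √(4) = 2.

L[1][0] = -2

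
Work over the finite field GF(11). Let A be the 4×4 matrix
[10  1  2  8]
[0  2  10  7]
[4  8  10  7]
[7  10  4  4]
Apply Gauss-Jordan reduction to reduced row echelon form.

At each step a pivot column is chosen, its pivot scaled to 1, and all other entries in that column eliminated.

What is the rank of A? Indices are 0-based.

[1] R0 /= 10  ⇒  (1, 10, 9, 3)
     R2 -= 4·R0  ⇒  (0, 1, 7, 6)
     R3 -= 7·R0  ⇒  (0, 6, 7, 5)
[2] R1 /= 2  ⇒  (0, 1, 5, 9)
     R0 -= 10·R1  ⇒  (1, 0, 3, 1)
     R2 -= 1·R1  ⇒  (0, 0, 2, 8)
     R3 -= 6·R1  ⇒  (0, 0, 10, 6)
[3] R2 /= 2  ⇒  (0, 0, 1, 4)
     R0 -= 3·R2  ⇒  (1, 0, 0, 0)
     R1 -= 5·R2  ⇒  (0, 1, 0, 0)
     R3 -= 10·R2  ⇒  (0, 0, 0, 10)
[4] R3 /= 10  ⇒  (0, 0, 0, 1)
     R2 -= 4·R3  ⇒  (0, 0, 1, 0)

rank = 4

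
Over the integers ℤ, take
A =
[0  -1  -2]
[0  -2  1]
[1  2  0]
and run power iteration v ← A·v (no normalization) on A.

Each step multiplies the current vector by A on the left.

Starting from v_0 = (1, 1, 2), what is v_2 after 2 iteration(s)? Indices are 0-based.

v_0 = (1, 1, 2).
v_1 = A·v_0 = (-5, 0, 3).
v_2 = A·v_1 = (-6, 3, -5).

v_2 = (-6, 3, -5)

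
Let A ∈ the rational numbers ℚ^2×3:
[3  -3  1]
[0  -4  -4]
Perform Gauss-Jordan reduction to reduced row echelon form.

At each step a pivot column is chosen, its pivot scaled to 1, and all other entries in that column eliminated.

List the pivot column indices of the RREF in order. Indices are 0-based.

pivot columns: 0, 1

step 1: normalize row 0 (÷3) = (1, -1, 1/3)
step 2: normalize row 1 (÷-4) = (0, 1, 1)
  row 0: subtract -1×row1 = (1, 0, 4/3)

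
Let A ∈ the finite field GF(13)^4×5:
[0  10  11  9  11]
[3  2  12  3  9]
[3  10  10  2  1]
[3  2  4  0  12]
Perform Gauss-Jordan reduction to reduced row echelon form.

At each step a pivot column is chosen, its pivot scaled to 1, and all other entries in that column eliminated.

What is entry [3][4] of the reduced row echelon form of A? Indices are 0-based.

M[3][4] = 8

step 1: exchange rows 0,1
step 1: normalize row 0 (÷3) = (1, 5, 4, 1, 3)
  row 2: subtract 3×row0 = (0, 8, 11, 12, 5)
  row 3: subtract 3×row0 = (0, 0, 5, 10, 3)
step 2: normalize row 1 (÷10) = (0, 1, 5, 10, 5)
  row 0: subtract 5×row1 = (1, 0, 5, 3, 4)
  row 2: subtract 8×row1 = (0, 0, 10, 10, 4)
step 3: normalize row 2 (÷10) = (0, 0, 1, 1, 3)
  row 0: subtract 5×row2 = (1, 0, 0, 11, 2)
  row 1: subtract 5×row2 = (0, 1, 0, 5, 3)
  row 3: subtract 5×row2 = (0, 0, 0, 5, 1)
step 4: normalize row 3 (÷5) = (0, 0, 0, 1, 8)
  row 0: subtract 11×row3 = (1, 0, 0, 0, 5)
  row 1: subtract 5×row3 = (0, 1, 0, 0, 2)
  row 2: subtract 1×row3 = (0, 0, 1, 0, 8)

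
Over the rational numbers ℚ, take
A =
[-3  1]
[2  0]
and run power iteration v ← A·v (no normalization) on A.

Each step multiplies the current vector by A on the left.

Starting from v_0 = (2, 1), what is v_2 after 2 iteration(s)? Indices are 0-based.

v_0 = (2, 1).
v_1 = A·v_0 = (-5, 4).
v_2 = A·v_1 = (19, -10).

v_2 = (19, -10)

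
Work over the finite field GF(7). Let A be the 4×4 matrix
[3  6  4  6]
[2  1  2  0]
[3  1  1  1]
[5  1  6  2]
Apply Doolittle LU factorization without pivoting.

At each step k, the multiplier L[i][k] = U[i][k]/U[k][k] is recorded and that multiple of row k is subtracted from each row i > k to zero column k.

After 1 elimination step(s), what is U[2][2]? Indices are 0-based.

U[2][2] = 4

[col 0] pivot 3
  R1 -= 3*R0 → (0, 4, 4, 3)  (L[1][0] := 3)
  R2 -= 1*R0 → (0, 2, 4, 2)  (L[2][0] := 1)
  R3 -= 4*R0 → (0, 5, 4, 6)  (L[3][0] := 4)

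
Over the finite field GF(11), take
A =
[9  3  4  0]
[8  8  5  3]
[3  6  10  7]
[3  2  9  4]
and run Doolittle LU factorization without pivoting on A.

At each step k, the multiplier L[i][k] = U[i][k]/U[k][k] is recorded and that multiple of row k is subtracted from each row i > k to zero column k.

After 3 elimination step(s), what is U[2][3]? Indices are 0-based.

[col 0] pivot 9
  R1 -= 7*R0 → (0, 9, 10, 3)  (L[1][0] := 7)
  R2 -= 4*R0 → (0, 5, 5, 7)  (L[2][0] := 4)
  R3 -= 4*R0 → (0, 1, 4, 4)  (L[3][0] := 4)
[col 1] pivot 9
  R2 -= 3*R1 → (0, 0, 8, 9)  (L[2][1] := 3)
  R3 -= 5*R1 → (0, 0, 9, 0)  (L[3][1] := 5)
[col 2] pivot 8
  R3 -= 8*R2 → (0, 0, 0, 5)  (L[3][2] := 8)

U[2][3] = 9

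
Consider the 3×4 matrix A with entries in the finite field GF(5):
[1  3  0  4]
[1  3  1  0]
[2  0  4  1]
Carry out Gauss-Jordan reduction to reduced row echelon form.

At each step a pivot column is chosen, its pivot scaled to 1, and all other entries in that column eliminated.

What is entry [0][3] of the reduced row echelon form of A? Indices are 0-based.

step 1: normalize row 0 (÷1) = (1, 3, 0, 4)
  row 1: subtract 1×row0 = (0, 0, 1, 1)
  row 2: subtract 2×row0 = (0, 4, 4, 3)
step 2: exchange rows 1,2
step 2: normalize row 1 (÷4) = (0, 1, 1, 2)
  row 0: subtract 3×row1 = (1, 0, 2, 3)
step 3: normalize row 2 (÷1) = (0, 0, 1, 1)
  row 0: subtract 2×row2 = (1, 0, 0, 1)
  row 1: subtract 1×row2 = (0, 1, 0, 1)

M[0][3] = 1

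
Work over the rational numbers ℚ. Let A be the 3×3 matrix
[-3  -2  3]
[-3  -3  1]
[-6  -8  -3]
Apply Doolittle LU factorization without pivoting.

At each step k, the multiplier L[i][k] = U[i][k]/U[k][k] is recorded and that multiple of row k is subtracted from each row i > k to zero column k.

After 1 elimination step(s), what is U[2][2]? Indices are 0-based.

U[2][2] = -9

[col 0] pivot -3
  R1 -= 1*R0 → (0, -1, -2)  (L[1][0] := 1)
  R2 -= 2*R0 → (0, -4, -9)  (L[2][0] := 2)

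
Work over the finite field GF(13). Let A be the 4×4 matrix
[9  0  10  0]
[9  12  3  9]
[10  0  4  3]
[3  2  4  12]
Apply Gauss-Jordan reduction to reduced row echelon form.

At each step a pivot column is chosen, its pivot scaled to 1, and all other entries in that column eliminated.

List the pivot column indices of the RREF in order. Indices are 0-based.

pivot columns: 0, 1, 2

step 1: normalize row 0 (÷9) = (1, 0, 4, 0)
  row 1: subtract 9×row0 = (0, 12, 6, 9)
  row 2: subtract 10×row0 = (0, 0, 3, 3)
  row 3: subtract 3×row0 = (0, 2, 5, 12)
step 2: normalize row 1 (÷12) = (0, 1, 7, 4)
  row 3: subtract 2×row1 = (0, 0, 4, 4)
step 3: normalize row 2 (÷3) = (0, 0, 1, 1)
  row 0: subtract 4×row2 = (1, 0, 0, 9)
  row 1: subtract 7×row2 = (0, 1, 0, 10)
  row 3: subtract 4×row2 = (0, 0, 0, 0)
skip col 3 (zero from row 3)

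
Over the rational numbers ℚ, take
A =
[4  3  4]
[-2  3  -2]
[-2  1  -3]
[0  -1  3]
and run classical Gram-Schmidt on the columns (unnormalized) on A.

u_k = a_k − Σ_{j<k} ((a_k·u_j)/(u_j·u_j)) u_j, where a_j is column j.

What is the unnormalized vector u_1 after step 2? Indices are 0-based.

Step 1: u_0 = a_0 = (4, -2, -2, 0).
Step 2: u_1 = a_1 − (1/6)·u_0 = (7/3, 10/3, 4/3, -1).

u_1 = (7/3, 10/3, 4/3, -1)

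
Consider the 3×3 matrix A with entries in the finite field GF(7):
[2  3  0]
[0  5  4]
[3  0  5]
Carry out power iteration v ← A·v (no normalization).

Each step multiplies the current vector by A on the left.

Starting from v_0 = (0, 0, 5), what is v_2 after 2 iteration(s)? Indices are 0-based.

v_2 = (4, 4, 6)

v_0 = (0, 0, 5).
v_1 = A·v_0 = (0, 6, 4).
v_2 = A·v_1 = (4, 4, 6).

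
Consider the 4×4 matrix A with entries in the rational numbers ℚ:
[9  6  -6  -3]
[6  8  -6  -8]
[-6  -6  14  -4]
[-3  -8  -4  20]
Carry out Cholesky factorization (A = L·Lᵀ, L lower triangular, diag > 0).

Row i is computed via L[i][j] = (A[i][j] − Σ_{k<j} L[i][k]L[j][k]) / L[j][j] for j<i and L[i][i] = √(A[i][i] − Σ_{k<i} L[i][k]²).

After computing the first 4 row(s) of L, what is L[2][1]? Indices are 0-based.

Step 1: L[0][0] = √(9) = 3.
  L[1][0] = (6) / L[0][0] = 2.
Step 2: L[1][1] = √(4) = 2.
  L[2][0] = (-6) / L[0][0] = -2.
  L[2][1] = (-2) / L[1][1] = -1.
Step 3: L[2][2] = √(9) = 3.
  L[3][0] = (-3) / L[0][0] = -1.
  L[3][1] = (-6) / L[1][1] = -3.
  L[3][2] = (-9) / L[2][2] = -3.
Step 4: L[3][3] = √(1) = 1.

L[2][1] = -1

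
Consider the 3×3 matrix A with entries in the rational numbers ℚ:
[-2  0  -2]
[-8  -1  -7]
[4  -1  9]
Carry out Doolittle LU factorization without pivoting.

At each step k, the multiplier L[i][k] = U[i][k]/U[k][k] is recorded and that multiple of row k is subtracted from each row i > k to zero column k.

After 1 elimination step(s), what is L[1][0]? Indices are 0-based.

Step 1: pivot at (0,0) is -2.
  row1 ← row1 − (4)·row0  ⇒  L[1][0]=4, U row1=(0, -1, 1)
  row2 ← row2 − (-2)·row0  ⇒  L[2][0]=-2, U row2=(0, -1, 5)

L[1][0] = 4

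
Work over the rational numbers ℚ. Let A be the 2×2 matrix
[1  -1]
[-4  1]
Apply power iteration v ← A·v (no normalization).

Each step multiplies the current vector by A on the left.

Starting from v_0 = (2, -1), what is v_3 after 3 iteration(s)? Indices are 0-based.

v_0 = (2, -1).
v_1 = A·v_0 = (3, -9).
v_2 = A·v_1 = (12, -21).
v_3 = A·v_2 = (33, -69).

v_3 = (33, -69)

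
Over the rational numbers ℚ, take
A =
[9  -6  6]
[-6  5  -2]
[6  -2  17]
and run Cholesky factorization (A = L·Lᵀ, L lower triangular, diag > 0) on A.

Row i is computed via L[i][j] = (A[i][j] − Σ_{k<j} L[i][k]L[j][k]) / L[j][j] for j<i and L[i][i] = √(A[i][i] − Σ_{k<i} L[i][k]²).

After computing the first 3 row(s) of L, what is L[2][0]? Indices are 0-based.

Step 1: L[0][0] = √(9) = 3.
  L[1][0] = (-6) / L[0][0] = -2.
Step 2: L[1][1] = √(1) = 1.
  L[2][0] = (6) / L[0][0] = 2.
  L[2][1] = (2) / L[1][1] = 2.
Step 3: L[2][2] = √(9) = 3.

L[2][0] = 2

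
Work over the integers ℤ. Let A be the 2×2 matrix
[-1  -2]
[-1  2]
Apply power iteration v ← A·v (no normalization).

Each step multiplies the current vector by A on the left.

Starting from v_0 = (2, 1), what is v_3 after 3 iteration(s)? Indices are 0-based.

v_3 = (-12, 4)

v_0 = (2, 1).
v_1 = A·v_0 = (-4, 0).
v_2 = A·v_1 = (4, 4).
v_3 = A·v_2 = (-12, 4).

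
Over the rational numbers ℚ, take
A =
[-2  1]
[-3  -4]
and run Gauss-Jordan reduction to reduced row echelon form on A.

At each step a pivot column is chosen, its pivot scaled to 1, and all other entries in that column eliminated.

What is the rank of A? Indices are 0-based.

pivot(0,0)=-2: scale R0 → (1, -1/2)
  clear (1,0): R1 −= (-3)R0 → (0, -11/2)
pivot(1,1)=-11/2: scale R1 → (0, 1)
  clear (0,1): R0 −= (-1/2)R1 → (1, 0)

rank = 2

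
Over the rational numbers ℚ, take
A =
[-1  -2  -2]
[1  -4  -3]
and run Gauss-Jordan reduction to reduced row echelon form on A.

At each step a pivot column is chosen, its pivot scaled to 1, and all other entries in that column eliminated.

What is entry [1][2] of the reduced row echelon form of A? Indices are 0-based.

M[1][2] = 5/6

step 1: normalize row 0 (÷-1) = (1, 2, 2)
  row 1: subtract 1×row0 = (0, -6, -5)
step 2: normalize row 1 (÷-6) = (0, 1, 5/6)
  row 0: subtract 2×row1 = (1, 0, 1/3)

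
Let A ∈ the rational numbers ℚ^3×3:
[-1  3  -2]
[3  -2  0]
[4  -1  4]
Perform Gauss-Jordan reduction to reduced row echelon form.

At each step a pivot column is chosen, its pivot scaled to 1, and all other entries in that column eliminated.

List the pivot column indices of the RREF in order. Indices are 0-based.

pivot columns: 0, 1, 2

[1] R0 /= -1  ⇒  (1, -3, 2)
     R1 -= 3·R0  ⇒  (0, 7, -6)
     R2 -= 4·R0  ⇒  (0, 11, -4)
[2] R1 /= 7  ⇒  (0, 1, -6/7)
     R0 -= -3·R1  ⇒  (1, 0, -4/7)
     R2 -= 11·R1  ⇒  (0, 0, 38/7)
[3] R2 /= 38/7  ⇒  (0, 0, 1)
     R0 -= -4/7·R2  ⇒  (1, 0, 0)
     R1 -= -6/7·R2  ⇒  (0, 1, 0)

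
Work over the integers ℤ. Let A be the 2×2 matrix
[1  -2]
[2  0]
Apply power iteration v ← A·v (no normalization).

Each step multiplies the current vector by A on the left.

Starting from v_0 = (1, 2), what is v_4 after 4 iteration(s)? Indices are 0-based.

v_0 = (1, 2).
v_1 = A·v_0 = (-3, 2).
v_2 = A·v_1 = (-7, -6).
v_3 = A·v_2 = (5, -14).
v_4 = A·v_3 = (33, 10).

v_4 = (33, 10)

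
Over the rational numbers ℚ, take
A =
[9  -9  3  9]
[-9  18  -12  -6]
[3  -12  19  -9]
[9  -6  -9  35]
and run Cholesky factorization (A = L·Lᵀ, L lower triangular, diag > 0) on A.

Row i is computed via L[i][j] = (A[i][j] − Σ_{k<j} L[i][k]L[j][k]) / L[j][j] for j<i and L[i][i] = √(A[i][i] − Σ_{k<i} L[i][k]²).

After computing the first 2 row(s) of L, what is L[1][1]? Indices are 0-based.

L[1][1] = 3

Step 1: L[0][0] = √(9) = 3.
  L[1][0] = (-9) / L[0][0] = -3.
Step 2: L[1][1] = √(9) = 3.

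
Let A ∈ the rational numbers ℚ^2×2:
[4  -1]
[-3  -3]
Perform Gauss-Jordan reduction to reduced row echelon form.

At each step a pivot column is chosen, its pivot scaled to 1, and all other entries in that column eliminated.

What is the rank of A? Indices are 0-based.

step 1: normalize row 0 (÷4) = (1, -1/4)
  row 1: subtract -3×row0 = (0, -15/4)
step 2: normalize row 1 (÷-15/4) = (0, 1)
  row 0: subtract -1/4×row1 = (1, 0)

rank = 2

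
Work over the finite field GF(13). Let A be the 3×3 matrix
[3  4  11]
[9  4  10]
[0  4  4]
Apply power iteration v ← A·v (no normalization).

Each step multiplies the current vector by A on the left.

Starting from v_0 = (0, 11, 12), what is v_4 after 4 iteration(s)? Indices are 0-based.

v_0 = (0, 11, 12).
v_1 = A·v_0 = (7, 8, 1).
v_2 = A·v_1 = (12, 1, 10).
v_3 = A·v_2 = (7, 4, 5).
v_4 = A·v_3 = (1, 12, 10).

v_4 = (1, 12, 10)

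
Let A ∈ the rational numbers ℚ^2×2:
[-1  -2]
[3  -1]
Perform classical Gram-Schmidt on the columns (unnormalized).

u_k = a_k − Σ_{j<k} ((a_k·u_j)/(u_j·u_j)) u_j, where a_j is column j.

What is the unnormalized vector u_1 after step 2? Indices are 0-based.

Step 1: u_0 = a_0 = (-1, 3).
Step 2: u_1 = a_1 − (-1/10)·u_0 = (-21/10, -7/10).

u_1 = (-21/10, -7/10)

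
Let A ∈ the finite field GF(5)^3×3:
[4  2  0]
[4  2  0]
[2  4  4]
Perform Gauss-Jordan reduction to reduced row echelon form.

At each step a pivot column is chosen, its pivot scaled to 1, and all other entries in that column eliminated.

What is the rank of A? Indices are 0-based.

pivot(0,0)=4: scale R0 → (1, 3, 0)
  clear (1,0): R1 −= (4)R0 → (0, 0, 0)
  clear (2,0): R2 −= (2)R0 → (0, 3, 4)
pivot(1,1): swap R1↔R2
pivot(1,1)=3: scale R1 → (0, 1, 3)
  clear (0,1): R0 −= (3)R1 → (1, 0, 1)
col 2: no nonzero at/below row 2; advance.

rank = 2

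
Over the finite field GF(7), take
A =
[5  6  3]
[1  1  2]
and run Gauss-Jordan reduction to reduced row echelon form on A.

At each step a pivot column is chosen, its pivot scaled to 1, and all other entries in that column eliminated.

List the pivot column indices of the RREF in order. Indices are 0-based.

step 1: normalize row 0 (÷5) = (1, 4, 2)
  row 1: subtract 1×row0 = (0, 4, 0)
step 2: normalize row 1 (÷4) = (0, 1, 0)
  row 0: subtract 4×row1 = (1, 0, 2)

pivot columns: 0, 1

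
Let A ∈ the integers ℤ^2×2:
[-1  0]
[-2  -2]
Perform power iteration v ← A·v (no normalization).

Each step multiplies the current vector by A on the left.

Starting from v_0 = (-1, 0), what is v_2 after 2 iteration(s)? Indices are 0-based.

v_2 = (-1, -6)

v_0 = (-1, 0).
v_1 = A·v_0 = (1, 2).
v_2 = A·v_1 = (-1, -6).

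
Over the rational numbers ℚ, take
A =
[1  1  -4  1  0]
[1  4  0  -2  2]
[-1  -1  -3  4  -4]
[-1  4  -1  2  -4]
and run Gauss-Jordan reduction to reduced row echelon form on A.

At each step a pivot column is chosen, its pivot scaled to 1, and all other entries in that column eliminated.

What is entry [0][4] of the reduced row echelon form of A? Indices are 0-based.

[1] R0 /= 1  ⇒  (1, 1, -4, 1, 0)
     R1 -= 1·R0  ⇒  (0, 3, 4, -3, 2)
     R2 -= -1·R0  ⇒  (0, 0, -7, 5, -4)
     R3 -= -1·R0  ⇒  (0, 5, -5, 3, -4)
[2] R1 /= 3  ⇒  (0, 1, 4/3, -1, 2/3)
     R0 -= 1·R1  ⇒  (1, 0, -16/3, 2, -2/3)
     R3 -= 5·R1  ⇒  (0, 0, -35/3, 8, -22/3)
[3] R2 /= -7  ⇒  (0, 0, 1, -5/7, 4/7)
     R0 -= -16/3·R2  ⇒  (1, 0, 0, -38/21, 50/21)
     R1 -= 4/3·R2  ⇒  (0, 1, 0, -1/21, -2/21)
     R3 -= -35/3·R2  ⇒  (0, 0, 0, -1/3, -2/3)
[4] R3 /= -1/3  ⇒  (0, 0, 0, 1, 2)
     R0 -= -38/21·R3  ⇒  (1, 0, 0, 0, 6)
     R1 -= -1/21·R3  ⇒  (0, 1, 0, 0, 0)
     R2 -= -5/7·R3  ⇒  (0, 0, 1, 0, 2)

M[0][4] = 6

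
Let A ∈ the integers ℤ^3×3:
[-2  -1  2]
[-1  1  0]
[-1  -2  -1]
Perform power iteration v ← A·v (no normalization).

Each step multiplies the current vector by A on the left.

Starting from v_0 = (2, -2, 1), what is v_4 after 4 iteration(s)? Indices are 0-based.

v_0 = (2, -2, 1).
v_1 = A·v_0 = (0, -4, 1).
v_2 = A·v_1 = (6, -4, 7).
v_3 = A·v_2 = (6, -10, -5).
v_4 = A·v_3 = (-12, -16, 19).

v_4 = (-12, -16, 19)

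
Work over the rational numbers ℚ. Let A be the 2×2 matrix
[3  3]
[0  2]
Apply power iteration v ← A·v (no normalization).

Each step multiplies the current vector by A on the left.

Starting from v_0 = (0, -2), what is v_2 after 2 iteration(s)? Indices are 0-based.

v_2 = (-30, -8)

v_0 = (0, -2).
v_1 = A·v_0 = (-6, -4).
v_2 = A·v_1 = (-30, -8).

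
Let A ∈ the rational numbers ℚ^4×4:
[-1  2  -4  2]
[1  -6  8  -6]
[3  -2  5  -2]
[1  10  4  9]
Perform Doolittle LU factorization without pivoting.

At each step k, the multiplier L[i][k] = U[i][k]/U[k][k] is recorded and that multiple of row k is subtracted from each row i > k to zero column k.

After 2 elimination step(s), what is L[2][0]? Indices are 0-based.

L[2][0] = -3

[col 0] pivot -1
  R1 -= -1*R0 → (0, -4, 4, -4)  (L[1][0] := -1)
  R2 -= -3*R0 → (0, 4, -7, 4)  (L[2][0] := -3)
  R3 -= -1*R0 → (0, 12, 0, 11)  (L[3][0] := -1)
[col 1] pivot -4
  R2 -= -1*R1 → (0, 0, -3, 0)  (L[2][1] := -1)
  R3 -= -3*R1 → (0, 0, 12, -1)  (L[3][1] := -3)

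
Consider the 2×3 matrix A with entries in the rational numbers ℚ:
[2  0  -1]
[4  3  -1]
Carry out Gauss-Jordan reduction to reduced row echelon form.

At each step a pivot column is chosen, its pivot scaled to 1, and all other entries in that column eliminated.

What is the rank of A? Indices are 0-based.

rank = 2

step 1: normalize row 0 (÷2) = (1, 0, -1/2)
  row 1: subtract 4×row0 = (0, 3, 1)
step 2: normalize row 1 (÷3) = (0, 1, 1/3)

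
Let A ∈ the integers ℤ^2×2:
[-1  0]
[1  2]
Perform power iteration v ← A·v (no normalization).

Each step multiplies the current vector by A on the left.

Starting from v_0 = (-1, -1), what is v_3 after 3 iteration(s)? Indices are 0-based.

v_3 = (1, -11)

v_0 = (-1, -1).
v_1 = A·v_0 = (1, -3).
v_2 = A·v_1 = (-1, -5).
v_3 = A·v_2 = (1, -11).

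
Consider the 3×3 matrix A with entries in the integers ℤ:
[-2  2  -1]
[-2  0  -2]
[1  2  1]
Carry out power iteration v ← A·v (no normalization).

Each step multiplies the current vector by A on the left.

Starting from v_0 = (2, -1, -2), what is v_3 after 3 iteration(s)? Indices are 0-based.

v_0 = (2, -1, -2).
v_1 = A·v_0 = (-4, 0, -2).
v_2 = A·v_1 = (10, 12, -6).
v_3 = A·v_2 = (10, -8, 28).

v_3 = (10, -8, 28)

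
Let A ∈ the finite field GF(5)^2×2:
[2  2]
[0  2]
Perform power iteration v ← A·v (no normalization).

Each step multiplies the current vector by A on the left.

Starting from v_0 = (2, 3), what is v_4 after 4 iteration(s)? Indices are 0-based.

v_0 = (2, 3).
v_1 = A·v_0 = (0, 1).
v_2 = A·v_1 = (2, 2).
v_3 = A·v_2 = (3, 4).
v_4 = A·v_3 = (4, 3).

v_4 = (4, 3)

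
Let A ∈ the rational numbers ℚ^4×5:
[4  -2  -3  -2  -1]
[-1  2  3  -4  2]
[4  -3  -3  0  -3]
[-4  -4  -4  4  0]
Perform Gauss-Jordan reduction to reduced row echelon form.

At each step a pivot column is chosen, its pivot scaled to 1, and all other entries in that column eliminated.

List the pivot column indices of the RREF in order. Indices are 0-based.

pivot columns: 0, 1, 2, 3

[1] R0 /= 4  ⇒  (1, -1/2, -3/4, -1/2, -1/4)
     R1 -= -1·R0  ⇒  (0, 3/2, 9/4, -9/2, 7/4)
     R2 -= 4·R0  ⇒  (0, -1, 0, 2, -2)
     R3 -= -4·R0  ⇒  (0, -6, -7, 2, -1)
[2] R1 /= 3/2  ⇒  (0, 1, 3/2, -3, 7/6)
     R0 -= -1/2·R1  ⇒  (1, 0, 0, -2, 1/3)
     R2 -= -1·R1  ⇒  (0, 0, 3/2, -1, -5/6)
     R3 -= -6·R1  ⇒  (0, 0, 2, -16, 6)
[3] R2 /= 3/2  ⇒  (0, 0, 1, -2/3, -5/9)
     R1 -= 3/2·R2  ⇒  (0, 1, 0, -2, 2)
     R3 -= 2·R2  ⇒  (0, 0, 0, -44/3, 64/9)
[4] R3 /= -44/3  ⇒  (0, 0, 0, 1, -16/33)
     R0 -= -2·R3  ⇒  (1, 0, 0, 0, -7/11)
     R1 -= -2·R3  ⇒  (0, 1, 0, 0, 34/33)
     R2 -= -2/3·R3  ⇒  (0, 0, 1, 0, -29/33)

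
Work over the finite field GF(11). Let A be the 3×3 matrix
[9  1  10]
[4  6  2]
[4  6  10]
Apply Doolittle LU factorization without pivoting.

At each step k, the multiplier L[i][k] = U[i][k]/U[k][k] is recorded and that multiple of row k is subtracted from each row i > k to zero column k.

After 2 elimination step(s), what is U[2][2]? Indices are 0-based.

k=0: U[0][0]=9
  eliminate (1,0): mult=9, new row 1: (0, 8, 0); set L[1][0]=9
  eliminate (2,0): mult=9, new row 2: (0, 8, 8); set L[2][0]=9
k=1: U[1][1]=8
  eliminate (2,1): mult=1, new row 2: (0, 0, 8); set L[2][1]=1

U[2][2] = 8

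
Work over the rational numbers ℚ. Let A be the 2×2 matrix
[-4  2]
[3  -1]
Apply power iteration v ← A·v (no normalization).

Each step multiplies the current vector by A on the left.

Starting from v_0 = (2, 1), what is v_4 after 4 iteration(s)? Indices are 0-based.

v_4 = (978, -671)

v_0 = (2, 1).
v_1 = A·v_0 = (-6, 5).
v_2 = A·v_1 = (34, -23).
v_3 = A·v_2 = (-182, 125).
v_4 = A·v_3 = (978, -671).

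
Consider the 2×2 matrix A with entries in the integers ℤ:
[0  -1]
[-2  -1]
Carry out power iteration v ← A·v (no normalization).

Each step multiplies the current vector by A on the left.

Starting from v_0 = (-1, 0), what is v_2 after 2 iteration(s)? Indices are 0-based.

v_0 = (-1, 0).
v_1 = A·v_0 = (0, 2).
v_2 = A·v_1 = (-2, -2).

v_2 = (-2, -2)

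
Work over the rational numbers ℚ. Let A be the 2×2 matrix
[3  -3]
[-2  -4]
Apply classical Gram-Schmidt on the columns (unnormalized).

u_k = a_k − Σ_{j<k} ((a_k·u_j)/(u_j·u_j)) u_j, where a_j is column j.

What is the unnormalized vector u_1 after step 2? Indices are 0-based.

u_1 = (-36/13, -54/13)

Step 1: u_0 = a_0 = (3, -2).
Step 2: u_1 = a_1 − (-1/13)·u_0 = (-36/13, -54/13).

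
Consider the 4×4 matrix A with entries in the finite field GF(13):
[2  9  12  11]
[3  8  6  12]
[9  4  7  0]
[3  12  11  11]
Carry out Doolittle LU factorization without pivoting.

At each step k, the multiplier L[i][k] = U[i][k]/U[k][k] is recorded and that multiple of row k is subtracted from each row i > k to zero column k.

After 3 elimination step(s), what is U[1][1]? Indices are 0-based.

Step 1: pivot at (0,0) is 2.
  row1 ← row1 − (8)·row0  ⇒  L[1][0]=8, U row1=(0, 1, 1, 2)
  row2 ← row2 − (11)·row0  ⇒  L[2][0]=11, U row2=(0, 9, 5, 9)
  row3 ← row3 − (8)·row0  ⇒  L[3][0]=8, U row3=(0, 5, 6, 1)
Step 2: pivot at (1,1) is 1.
  row2 ← row2 − (9)·row1  ⇒  L[2][1]=9, U row2=(0, 0, 9, 4)
  row3 ← row3 − (5)·row1  ⇒  L[3][1]=5, U row3=(0, 0, 1, 4)
Step 3: pivot at (2,2) is 9.
  row3 ← row3 − (3)·row2  ⇒  L[3][2]=3, U row3=(0, 0, 0, 5)

U[1][1] = 1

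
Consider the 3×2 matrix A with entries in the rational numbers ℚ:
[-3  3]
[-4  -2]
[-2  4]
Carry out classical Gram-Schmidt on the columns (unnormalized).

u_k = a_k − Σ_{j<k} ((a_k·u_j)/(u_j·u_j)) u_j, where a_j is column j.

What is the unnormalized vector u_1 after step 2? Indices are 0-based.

Step 1: u_0 = a_0 = (-3, -4, -2).
Step 2: u_1 = a_1 − (-9/29)·u_0 = (60/29, -94/29, 98/29).

u_1 = (60/29, -94/29, 98/29)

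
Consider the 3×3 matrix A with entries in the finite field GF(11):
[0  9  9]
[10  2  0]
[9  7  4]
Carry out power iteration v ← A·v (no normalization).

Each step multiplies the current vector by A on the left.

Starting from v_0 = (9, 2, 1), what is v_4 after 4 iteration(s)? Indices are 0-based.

v_0 = (9, 2, 1).
v_1 = A·v_0 = (5, 6, 0).
v_2 = A·v_1 = (10, 7, 10).
v_3 = A·v_2 = (10, 4, 3).
v_4 = A·v_3 = (8, 9, 9).

v_4 = (8, 9, 9)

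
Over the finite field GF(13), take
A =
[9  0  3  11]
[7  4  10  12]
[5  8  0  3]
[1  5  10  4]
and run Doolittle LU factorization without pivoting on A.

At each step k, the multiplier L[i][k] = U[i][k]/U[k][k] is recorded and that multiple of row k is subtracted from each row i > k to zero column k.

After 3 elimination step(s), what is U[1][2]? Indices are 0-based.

U[1][2] = 12

[col 0] pivot 9
  R1 -= 8*R0 → (0, 4, 12, 2)  (L[1][0] := 8)
  R2 -= 2*R0 → (0, 8, 7, 7)  (L[2][0] := 2)
  R3 -= 3*R0 → (0, 5, 1, 10)  (L[3][0] := 3)
[col 1] pivot 4
  R2 -= 2*R1 → (0, 0, 9, 3)  (L[2][1] := 2)
  R3 -= 11*R1 → (0, 0, 12, 1)  (L[3][1] := 11)
[col 2] pivot 9
  R3 -= 10*R2 → (0, 0, 0, 10)  (L[3][2] := 10)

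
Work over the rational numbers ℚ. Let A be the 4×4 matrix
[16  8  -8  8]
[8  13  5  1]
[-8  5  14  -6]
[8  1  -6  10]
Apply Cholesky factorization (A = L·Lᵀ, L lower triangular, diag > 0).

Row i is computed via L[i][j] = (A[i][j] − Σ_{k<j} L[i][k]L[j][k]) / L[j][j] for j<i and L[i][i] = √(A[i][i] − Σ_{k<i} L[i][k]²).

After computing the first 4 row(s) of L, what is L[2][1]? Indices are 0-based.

Step 1: L[0][0] = √(16) = 4.
  L[1][0] = (8) / L[0][0] = 2.
Step 2: L[1][1] = √(9) = 3.
  L[2][0] = (-8) / L[0][0] = -2.
  L[2][1] = (9) / L[1][1] = 3.
Step 3: L[2][2] = √(1) = 1.
  L[3][0] = (8) / L[0][0] = 2.
  L[3][1] = (-3) / L[1][1] = -1.
  L[3][2] = (1) / L[2][2] = 1.
Step 4: L[3][3] = √(4) = 2.

L[2][1] = 3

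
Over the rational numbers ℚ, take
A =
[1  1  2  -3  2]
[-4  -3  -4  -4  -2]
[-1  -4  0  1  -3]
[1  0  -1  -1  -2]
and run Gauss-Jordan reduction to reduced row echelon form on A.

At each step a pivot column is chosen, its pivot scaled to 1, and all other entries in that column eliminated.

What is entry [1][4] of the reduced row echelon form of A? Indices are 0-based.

pivot(0,0)=1: scale R0 → (1, 1, 2, -3, 2)
  clear (1,0): R1 −= (-4)R0 → (0, 1, 4, -16, 6)
  clear (2,0): R2 −= (-1)R0 → (0, -3, 2, -2, -1)
  clear (3,0): R3 −= (1)R0 → (0, -1, -3, 2, -4)
pivot(1,1)=1: scale R1 → (0, 1, 4, -16, 6)
  clear (0,1): R0 −= (1)R1 → (1, 0, -2, 13, -4)
  clear (2,1): R2 −= (-3)R1 → (0, 0, 14, -50, 17)
  clear (3,1): R3 −= (-1)R1 → (0, 0, 1, -14, 2)
pivot(2,2)=14: scale R2 → (0, 0, 1, -25/7, 17/14)
  clear (0,2): R0 −= (-2)R2 → (1, 0, 0, 41/7, -11/7)
  clear (1,2): R1 −= (4)R2 → (0, 1, 0, -12/7, 8/7)
  clear (3,2): R3 −= (1)R2 → (0, 0, 0, -73/7, 11/14)
pivot(3,3)=-73/7: scale R3 → (0, 0, 0, 1, -11/146)
  clear (0,3): R0 −= (41/7)R3 → (1, 0, 0, 0, -165/146)
  clear (1,3): R1 −= (-12/7)R3 → (0, 1, 0, 0, 74/73)
  clear (2,3): R2 −= (-25/7)R3 → (0, 0, 1, 0, 69/73)

M[1][4] = 74/73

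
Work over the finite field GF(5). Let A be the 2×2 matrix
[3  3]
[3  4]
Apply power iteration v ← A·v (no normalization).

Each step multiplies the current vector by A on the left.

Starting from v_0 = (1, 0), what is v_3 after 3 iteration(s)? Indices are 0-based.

v_3 = (2, 3)

v_0 = (1, 0).
v_1 = A·v_0 = (3, 3).
v_2 = A·v_1 = (3, 1).
v_3 = A·v_2 = (2, 3).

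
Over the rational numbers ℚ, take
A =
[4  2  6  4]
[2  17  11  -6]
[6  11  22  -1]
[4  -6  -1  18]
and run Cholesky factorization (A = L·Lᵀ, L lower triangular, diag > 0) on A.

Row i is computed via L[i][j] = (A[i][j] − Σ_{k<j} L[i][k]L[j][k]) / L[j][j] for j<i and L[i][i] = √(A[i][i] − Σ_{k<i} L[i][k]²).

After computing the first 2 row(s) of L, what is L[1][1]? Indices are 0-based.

L[1][1] = 4

Step 1: L[0][0] = √(4) = 2.
  L[1][0] = (2) / L[0][0] = 1.
Step 2: L[1][1] = √(16) = 4.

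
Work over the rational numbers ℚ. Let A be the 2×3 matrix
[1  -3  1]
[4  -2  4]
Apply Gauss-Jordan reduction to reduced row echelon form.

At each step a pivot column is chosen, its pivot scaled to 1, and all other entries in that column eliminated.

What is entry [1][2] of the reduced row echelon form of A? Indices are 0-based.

[1] R0 /= 1  ⇒  (1, -3, 1)
     R1 -= 4·R0  ⇒  (0, 10, 0)
[2] R1 /= 10  ⇒  (0, 1, 0)
     R0 -= -3·R1  ⇒  (1, 0, 1)

M[1][2] = 0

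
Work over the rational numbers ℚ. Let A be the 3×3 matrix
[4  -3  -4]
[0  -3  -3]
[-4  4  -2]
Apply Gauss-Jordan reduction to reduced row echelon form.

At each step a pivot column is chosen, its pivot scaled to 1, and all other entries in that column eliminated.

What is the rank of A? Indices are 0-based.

step 1: normalize row 0 (÷4) = (1, -3/4, -1)
  row 2: subtract -4×row0 = (0, 1, -6)
step 2: normalize row 1 (÷-3) = (0, 1, 1)
  row 0: subtract -3/4×row1 = (1, 0, -1/4)
  row 2: subtract 1×row1 = (0, 0, -7)
step 3: normalize row 2 (÷-7) = (0, 0, 1)
  row 0: subtract -1/4×row2 = (1, 0, 0)
  row 1: subtract 1×row2 = (0, 1, 0)

rank = 3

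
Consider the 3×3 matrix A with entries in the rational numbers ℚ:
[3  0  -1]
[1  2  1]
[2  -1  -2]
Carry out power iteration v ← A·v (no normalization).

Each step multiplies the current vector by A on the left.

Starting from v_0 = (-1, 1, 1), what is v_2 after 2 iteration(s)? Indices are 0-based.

v_2 = (-7, -5, 0)

v_0 = (-1, 1, 1).
v_1 = A·v_0 = (-4, 2, -5).
v_2 = A·v_1 = (-7, -5, 0).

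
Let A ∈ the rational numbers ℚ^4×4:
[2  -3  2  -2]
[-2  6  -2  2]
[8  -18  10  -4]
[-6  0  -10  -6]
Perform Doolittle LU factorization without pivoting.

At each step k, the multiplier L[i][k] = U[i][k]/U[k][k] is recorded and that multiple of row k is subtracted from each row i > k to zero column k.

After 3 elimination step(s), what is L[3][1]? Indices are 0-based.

[col 0] pivot 2
  R1 -= -1*R0 → (0, 3, 0, 0)  (L[1][0] := -1)
  R2 -= 4*R0 → (0, -6, 2, 4)  (L[2][0] := 4)
  R3 -= -3*R0 → (0, -9, -4, -12)  (L[3][0] := -3)
[col 1] pivot 3
  R2 -= -2*R1 → (0, 0, 2, 4)  (L[2][1] := -2)
  R3 -= -3*R1 → (0, 0, -4, -12)  (L[3][1] := -3)
[col 2] pivot 2
  R3 -= -2*R2 → (0, 0, 0, -4)  (L[3][2] := -2)

L[3][1] = -3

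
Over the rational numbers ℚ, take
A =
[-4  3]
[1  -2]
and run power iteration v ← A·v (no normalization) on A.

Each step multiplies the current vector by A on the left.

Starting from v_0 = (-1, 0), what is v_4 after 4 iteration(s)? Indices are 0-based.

v_0 = (-1, 0).
v_1 = A·v_0 = (4, -1).
v_2 = A·v_1 = (-19, 6).
v_3 = A·v_2 = (94, -31).
v_4 = A·v_3 = (-469, 156).

v_4 = (-469, 156)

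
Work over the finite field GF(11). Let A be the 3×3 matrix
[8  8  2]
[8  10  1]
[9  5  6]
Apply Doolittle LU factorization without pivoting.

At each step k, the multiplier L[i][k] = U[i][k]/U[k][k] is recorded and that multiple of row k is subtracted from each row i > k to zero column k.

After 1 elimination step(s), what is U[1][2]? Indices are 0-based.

U[1][2] = 10

Step 1: pivot at (0,0) is 8.
  row1 ← row1 − (1)·row0  ⇒  L[1][0]=1, U row1=(0, 2, 10)
  row2 ← row2 − (8)·row0  ⇒  L[2][0]=8, U row2=(0, 7, 1)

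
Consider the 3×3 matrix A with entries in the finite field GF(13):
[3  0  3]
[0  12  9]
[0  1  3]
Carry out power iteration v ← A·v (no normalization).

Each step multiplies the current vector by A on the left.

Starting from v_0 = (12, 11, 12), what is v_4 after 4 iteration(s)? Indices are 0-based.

v_4 = (12, 4, 9)

v_0 = (12, 11, 12).
v_1 = A·v_0 = (7, 6, 8).
v_2 = A·v_1 = (6, 1, 4).
v_3 = A·v_2 = (4, 9, 0).
v_4 = A·v_3 = (12, 4, 9).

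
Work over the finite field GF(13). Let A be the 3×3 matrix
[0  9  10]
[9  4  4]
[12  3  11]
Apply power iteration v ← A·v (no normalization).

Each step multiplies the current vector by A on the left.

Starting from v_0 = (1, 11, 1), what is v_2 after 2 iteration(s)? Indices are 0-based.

v_0 = (1, 11, 1).
v_1 = A·v_0 = (5, 5, 4).
v_2 = A·v_1 = (7, 3, 2).

v_2 = (7, 3, 2)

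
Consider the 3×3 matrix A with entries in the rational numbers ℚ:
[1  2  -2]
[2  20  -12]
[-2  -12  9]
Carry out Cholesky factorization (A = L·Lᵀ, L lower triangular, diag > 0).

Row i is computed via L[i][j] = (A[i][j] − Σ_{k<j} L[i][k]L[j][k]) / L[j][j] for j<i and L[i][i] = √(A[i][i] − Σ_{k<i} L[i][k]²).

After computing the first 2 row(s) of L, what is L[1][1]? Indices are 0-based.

L[1][1] = 4

Step 1: L[0][0] = √(1) = 1.
  L[1][0] = (2) / L[0][0] = 2.
Step 2: L[1][1] = √(16) = 4.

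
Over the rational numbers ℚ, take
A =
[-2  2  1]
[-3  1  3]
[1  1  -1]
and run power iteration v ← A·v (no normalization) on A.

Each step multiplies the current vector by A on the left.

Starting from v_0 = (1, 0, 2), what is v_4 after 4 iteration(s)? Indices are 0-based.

v_4 = (7, 18, -10)

v_0 = (1, 0, 2).
v_1 = A·v_0 = (0, 3, -1).
v_2 = A·v_1 = (5, 0, 4).
v_3 = A·v_2 = (-6, -3, 1).
v_4 = A·v_3 = (7, 18, -10).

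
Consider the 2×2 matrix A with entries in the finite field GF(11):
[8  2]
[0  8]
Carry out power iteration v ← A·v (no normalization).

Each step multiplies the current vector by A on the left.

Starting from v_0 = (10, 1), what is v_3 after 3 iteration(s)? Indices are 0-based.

v_0 = (10, 1).
v_1 = A·v_0 = (5, 8).
v_2 = A·v_1 = (1, 9).
v_3 = A·v_2 = (4, 6).

v_3 = (4, 6)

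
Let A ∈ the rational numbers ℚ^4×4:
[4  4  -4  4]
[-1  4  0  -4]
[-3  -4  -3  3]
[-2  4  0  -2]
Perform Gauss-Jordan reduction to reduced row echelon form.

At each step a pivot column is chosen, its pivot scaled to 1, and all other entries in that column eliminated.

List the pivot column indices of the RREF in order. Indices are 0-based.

pivot(0,0)=4: scale R0 → (1, 1, -1, 1)
  clear (1,0): R1 −= (-1)R0 → (0, 5, -1, -3)
  clear (2,0): R2 −= (-3)R0 → (0, -1, -6, 6)
  clear (3,0): R3 −= (-2)R0 → (0, 6, -2, 0)
pivot(1,1)=5: scale R1 → (0, 1, -1/5, -3/5)
  clear (0,1): R0 −= (1)R1 → (1, 0, -4/5, 8/5)
  clear (2,1): R2 −= (-1)R1 → (0, 0, -31/5, 27/5)
  clear (3,1): R3 −= (6)R1 → (0, 0, -4/5, 18/5)
pivot(2,2)=-31/5: scale R2 → (0, 0, 1, -27/31)
  clear (0,2): R0 −= (-4/5)R2 → (1, 0, 0, 28/31)
  clear (1,2): R1 −= (-1/5)R2 → (0, 1, 0, -24/31)
  clear (3,2): R3 −= (-4/5)R2 → (0, 0, 0, 90/31)
pivot(3,3)=90/31: scale R3 → (0, 0, 0, 1)
  clear (0,3): R0 −= (28/31)R3 → (1, 0, 0, 0)
  clear (1,3): R1 −= (-24/31)R3 → (0, 1, 0, 0)
  clear (2,3): R2 −= (-27/31)R3 → (0, 0, 1, 0)

pivot columns: 0, 1, 2, 3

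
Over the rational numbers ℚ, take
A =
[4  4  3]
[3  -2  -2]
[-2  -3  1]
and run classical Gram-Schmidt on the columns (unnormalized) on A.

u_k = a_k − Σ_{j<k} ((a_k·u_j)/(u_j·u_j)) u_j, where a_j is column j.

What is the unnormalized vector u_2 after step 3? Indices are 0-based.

u_2 = (67/45, -268/585, 268/117)

Step 1: u_0 = a_0 = (4, 3, -2).
Step 2: u_1 = a_1 − (16/29)·u_0 = (52/29, -106/29, -55/29).
Step 3: u_2 = a_2 − (4/29)·u_0 − (313/585)·u_1 = (67/45, -268/585, 268/117).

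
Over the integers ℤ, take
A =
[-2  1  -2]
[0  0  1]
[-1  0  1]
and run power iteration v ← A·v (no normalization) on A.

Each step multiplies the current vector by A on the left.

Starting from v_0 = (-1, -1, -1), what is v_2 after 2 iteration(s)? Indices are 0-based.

v_2 = (-7, 0, -3)

v_0 = (-1, -1, -1).
v_1 = A·v_0 = (3, -1, 0).
v_2 = A·v_1 = (-7, 0, -3).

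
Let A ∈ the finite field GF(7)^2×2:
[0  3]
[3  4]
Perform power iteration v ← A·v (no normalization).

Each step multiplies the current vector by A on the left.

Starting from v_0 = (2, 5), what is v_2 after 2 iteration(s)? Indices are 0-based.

v_2 = (1, 2)

v_0 = (2, 5).
v_1 = A·v_0 = (1, 5).
v_2 = A·v_1 = (1, 2).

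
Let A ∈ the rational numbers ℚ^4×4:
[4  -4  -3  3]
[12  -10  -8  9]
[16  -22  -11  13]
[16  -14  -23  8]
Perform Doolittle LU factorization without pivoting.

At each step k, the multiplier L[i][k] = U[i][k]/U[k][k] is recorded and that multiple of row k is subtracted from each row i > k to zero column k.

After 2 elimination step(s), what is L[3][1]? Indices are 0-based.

k=0: U[0][0]=4
  eliminate (1,0): mult=3, new row 1: (0, 2, 1, 0); set L[1][0]=3
  eliminate (2,0): mult=4, new row 2: (0, -6, 1, 1); set L[2][0]=4
  eliminate (3,0): mult=4, new row 3: (0, 2, -11, -4); set L[3][0]=4
k=1: U[1][1]=2
  eliminate (2,1): mult=-3, new row 2: (0, 0, 4, 1); set L[2][1]=-3
  eliminate (3,1): mult=1, new row 3: (0, 0, -12, -4); set L[3][1]=1

L[3][1] = 1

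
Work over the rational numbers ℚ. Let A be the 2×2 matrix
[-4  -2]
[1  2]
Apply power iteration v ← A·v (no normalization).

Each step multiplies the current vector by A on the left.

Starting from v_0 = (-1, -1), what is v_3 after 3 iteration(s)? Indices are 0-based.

v_3 = (72, -18)

v_0 = (-1, -1).
v_1 = A·v_0 = (6, -3).
v_2 = A·v_1 = (-18, 0).
v_3 = A·v_2 = (72, -18).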